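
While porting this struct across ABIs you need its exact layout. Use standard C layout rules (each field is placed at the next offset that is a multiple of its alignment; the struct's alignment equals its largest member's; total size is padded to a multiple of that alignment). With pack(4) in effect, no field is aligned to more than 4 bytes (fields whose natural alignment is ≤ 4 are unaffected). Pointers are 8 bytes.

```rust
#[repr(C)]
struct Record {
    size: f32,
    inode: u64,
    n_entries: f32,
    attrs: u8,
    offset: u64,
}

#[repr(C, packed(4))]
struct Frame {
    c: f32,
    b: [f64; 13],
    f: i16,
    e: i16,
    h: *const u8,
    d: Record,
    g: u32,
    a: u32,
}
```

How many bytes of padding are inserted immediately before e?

Record: @0: size [4B, align 4] → 4; +4 pad (align 8); @8: inode [8B, align 8] → 16; @16: n_entries [4B, align 4] → 20; @20: attrs [1B, align 1] → 21; +3 pad (align 8); @24: offset [8B, align 8] → 32; size 32, align 8
@0: c [4B, align 4] → 4
@4: b [104B, align 4] → 108
@108: f [2B, align 2] → 110
@110: e [2B, align 2] → 112

0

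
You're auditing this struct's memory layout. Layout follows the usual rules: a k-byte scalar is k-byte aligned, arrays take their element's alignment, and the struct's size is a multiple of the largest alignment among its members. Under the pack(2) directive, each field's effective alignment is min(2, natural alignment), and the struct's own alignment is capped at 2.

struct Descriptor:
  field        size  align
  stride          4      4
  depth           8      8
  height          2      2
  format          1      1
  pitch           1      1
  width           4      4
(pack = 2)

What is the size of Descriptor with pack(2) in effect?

@0: stride [4B, align 2] → 4
@4: depth [8B, align 2] → 12
@12: height [2B, align 2] → 14
@14: format [1B, align 1] → 15
@15: pitch [1B, align 1] → 16
@16: width [4B, align 2] → 20
size 20, align 2

20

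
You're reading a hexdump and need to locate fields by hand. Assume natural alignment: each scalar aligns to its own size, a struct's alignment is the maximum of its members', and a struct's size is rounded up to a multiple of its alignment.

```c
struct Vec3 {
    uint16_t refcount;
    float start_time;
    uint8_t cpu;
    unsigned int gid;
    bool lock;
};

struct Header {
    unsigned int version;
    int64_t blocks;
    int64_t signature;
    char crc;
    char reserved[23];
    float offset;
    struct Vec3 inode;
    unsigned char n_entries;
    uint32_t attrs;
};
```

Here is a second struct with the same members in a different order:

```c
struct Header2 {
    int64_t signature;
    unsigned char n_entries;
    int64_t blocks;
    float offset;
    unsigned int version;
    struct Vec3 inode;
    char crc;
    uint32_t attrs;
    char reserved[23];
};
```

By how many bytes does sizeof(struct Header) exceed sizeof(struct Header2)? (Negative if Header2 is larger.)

Vec3: @0: refcount [2B, align 2] → 2; +2 pad (align 4); @4: start_time [4B, align 4] → 8; @8: cpu [1B, align 1] → 9; +3 pad (align 4); @12: gid [4B, align 4] → 16; @16: lock [1B, align 1] → 17; +3 tail pad (align 4); size 20, align 4
@0: version [4B, align 4] → 4
+4 pad (align 8)
@8: blocks [8B, align 8] → 16
@16: signature [8B, align 8] → 24
@24: crc [1B, align 1] → 25
@25: reserved [23B, align 1] → 48
@48: offset [4B, align 4] → 52
@52: inode [20B, align 4] → 72
@72: n_entries [1B, align 1] → 73
+3 pad (align 4)
@76: attrs [4B, align 4] → 80
size 80, align 8
— Header2 —
@0: signature [8B, align 8] → 8
@8: n_entries [1B, align 1] → 9
+7 pad (align 8)
@16: blocks [8B, align 8] → 24
@24: offset [4B, align 4] → 28
@28: version [4B, align 4] → 32
@32: inode [20B, align 4] → 52
@52: crc [1B, align 1] → 53
+3 pad (align 4)
@56: attrs [4B, align 4] → 60
@60: reserved [23B, align 1] → 83
+5 tail pad (align 8)
size 88, align 8
80 − 88 = -8

-8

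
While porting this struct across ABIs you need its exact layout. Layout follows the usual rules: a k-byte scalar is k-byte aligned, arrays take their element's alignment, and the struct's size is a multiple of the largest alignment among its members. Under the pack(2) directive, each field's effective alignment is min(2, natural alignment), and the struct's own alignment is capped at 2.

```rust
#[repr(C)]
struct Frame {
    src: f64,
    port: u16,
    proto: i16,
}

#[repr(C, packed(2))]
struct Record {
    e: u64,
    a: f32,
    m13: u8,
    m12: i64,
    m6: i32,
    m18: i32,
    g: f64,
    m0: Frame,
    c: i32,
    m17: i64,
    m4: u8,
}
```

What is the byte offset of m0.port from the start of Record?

46

Frame: src at 0 (size 8, align 8) → ends 8; port at 8 (size 2, align 2) → ends 10; proto at 10 (size 2, align 2) → ends 12; tail pad 4 to reach multiple of 8; total 16 bytes, alignment 8
e at 0 (size 8, align 2) → ends 8
a at 8 (size 4, align 2) → ends 12
m13 at 12 (size 1, align 1) → ends 13
pad 1 to align 2 for m12
m12 at 14 (size 8, align 2) → ends 22
m6 at 22 (size 4, align 2) → ends 26
m18 at 26 (size 4, align 2) → ends 30
g at 30 (size 8, align 2) → ends 38
m0 at 38 (size 16, align 2) → ends 54
within Frame: port at 8
38 + 8 = 46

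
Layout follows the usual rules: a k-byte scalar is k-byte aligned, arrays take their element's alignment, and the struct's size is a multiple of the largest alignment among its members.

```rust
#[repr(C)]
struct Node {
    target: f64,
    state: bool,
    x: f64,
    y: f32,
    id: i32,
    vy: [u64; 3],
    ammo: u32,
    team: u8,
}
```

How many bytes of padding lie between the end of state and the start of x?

7

0..8  target  (8B, 8-aligned)
8..9  state  (1B, 1-aligned)
9..16  -- padding (7B)
16..24  x  (8B, 8-aligned)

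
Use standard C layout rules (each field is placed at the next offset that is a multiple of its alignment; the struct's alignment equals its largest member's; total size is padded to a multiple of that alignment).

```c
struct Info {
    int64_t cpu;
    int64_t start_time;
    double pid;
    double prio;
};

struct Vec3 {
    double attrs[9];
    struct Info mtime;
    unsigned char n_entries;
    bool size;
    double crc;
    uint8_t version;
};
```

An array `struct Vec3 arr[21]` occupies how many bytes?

Info: @0: cpu [8B, align 8] → 8; @8: start_time [8B, align 8] → 16; @16: pid [8B, align 8] → 24; @24: prio [8B, align 8] → 32; size 32, align 8
@0: attrs [72B, align 8] → 72
@72: mtime [32B, align 8] → 104
@104: n_entries [1B, align 1] → 105
@105: size [1B, align 1] → 106
+6 pad (align 8)
@112: crc [8B, align 8] → 120
@120: version [1B, align 1] → 121
+7 tail pad (align 8)
size 128, align 8
array of 21: 21 × 128 = 2688

2688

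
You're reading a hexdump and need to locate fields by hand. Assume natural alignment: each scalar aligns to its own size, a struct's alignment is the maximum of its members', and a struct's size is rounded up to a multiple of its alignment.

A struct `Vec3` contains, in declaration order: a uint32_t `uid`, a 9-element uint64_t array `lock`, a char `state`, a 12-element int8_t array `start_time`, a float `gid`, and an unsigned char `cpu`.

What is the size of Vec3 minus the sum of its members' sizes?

uid at 0 (size 4, align 4) → ends 4
pad 4 to align 8 for lock
lock at 8 (size 72, align 8) → ends 80
state at 80 (size 1, align 1) → ends 81
start_time at 81 (size 12, align 1) → ends 93
pad 3 to align 4 for gid
gid at 96 (size 4, align 4) → ends 100
cpu at 100 (size 1, align 1) → ends 101
tail pad 3 to reach multiple of 8
total 104 bytes, alignment 8
data bytes 94, size 104 → padding 10

10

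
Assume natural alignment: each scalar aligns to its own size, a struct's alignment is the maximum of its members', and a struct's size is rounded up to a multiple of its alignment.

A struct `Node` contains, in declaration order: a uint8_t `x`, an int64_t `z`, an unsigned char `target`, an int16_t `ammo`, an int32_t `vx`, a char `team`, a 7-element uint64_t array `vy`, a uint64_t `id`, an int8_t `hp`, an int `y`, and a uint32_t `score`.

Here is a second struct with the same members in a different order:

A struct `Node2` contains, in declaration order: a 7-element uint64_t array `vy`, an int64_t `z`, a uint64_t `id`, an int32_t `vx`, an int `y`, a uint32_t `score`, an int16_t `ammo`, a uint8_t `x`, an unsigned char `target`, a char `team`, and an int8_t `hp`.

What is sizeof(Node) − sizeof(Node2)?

16

x at 0 (size 1, align 1) → ends 1
pad 7 to align 8 for z
z at 8 (size 8, align 8) → ends 16
target at 16 (size 1, align 1) → ends 17
pad 1 to align 2 for ammo
ammo at 18 (size 2, align 2) → ends 20
vx at 20 (size 4, align 4) → ends 24
team at 24 (size 1, align 1) → ends 25
pad 7 to align 8 for vy
vy at 32 (size 56, align 8) → ends 88
id at 88 (size 8, align 8) → ends 96
hp at 96 (size 1, align 1) → ends 97
pad 3 to align 4 for y
y at 100 (size 4, align 4) → ends 104
score at 104 (size 4, align 4) → ends 108
tail pad 4 to reach multiple of 8
total 112 bytes, alignment 8
— Node2 —
vy at 0 (size 56, align 8) → ends 56
z at 56 (size 8, align 8) → ends 64
id at 64 (size 8, align 8) → ends 72
vx at 72 (size 4, align 4) → ends 76
y at 76 (size 4, align 4) → ends 80
score at 80 (size 4, align 4) → ends 84
ammo at 84 (size 2, align 2) → ends 86
x at 86 (size 1, align 1) → ends 87
target at 87 (size 1, align 1) → ends 88
team at 88 (size 1, align 1) → ends 89
hp at 89 (size 1, align 1) → ends 90
tail pad 6 to reach multiple of 8
total 96 bytes, alignment 8
112 − 96 = 16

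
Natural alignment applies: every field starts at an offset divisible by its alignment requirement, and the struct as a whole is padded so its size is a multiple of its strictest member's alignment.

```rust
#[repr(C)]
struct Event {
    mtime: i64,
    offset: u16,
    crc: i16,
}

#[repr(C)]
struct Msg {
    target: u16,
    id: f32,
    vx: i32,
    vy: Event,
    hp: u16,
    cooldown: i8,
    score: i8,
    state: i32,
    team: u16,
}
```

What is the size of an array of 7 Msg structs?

Event: 0..8  mtime  (8B, 8-aligned); 8..10  offset  (2B, 2-aligned); 10..12  crc  (2B, 2-aligned); 12..16  -- tail padding (4B); sizeof = 16, alignof = 8
0..2  target  (2B, 2-aligned)
2..4  -- padding (2B)
4..8  id  (4B, 4-aligned)
8..12  vx  (4B, 4-aligned)
12..16  -- padding (4B)
16..32  vy  (16B, 8-aligned)
32..34  hp  (2B, 2-aligned)
34..35  cooldown  (1B, 1-aligned)
35..36  score  (1B, 1-aligned)
36..40  state  (4B, 4-aligned)
40..42  team  (2B, 2-aligned)
42..48  -- tail padding (6B)
sizeof = 48, alignof = 8
array of 7: 7 × 48 = 336

336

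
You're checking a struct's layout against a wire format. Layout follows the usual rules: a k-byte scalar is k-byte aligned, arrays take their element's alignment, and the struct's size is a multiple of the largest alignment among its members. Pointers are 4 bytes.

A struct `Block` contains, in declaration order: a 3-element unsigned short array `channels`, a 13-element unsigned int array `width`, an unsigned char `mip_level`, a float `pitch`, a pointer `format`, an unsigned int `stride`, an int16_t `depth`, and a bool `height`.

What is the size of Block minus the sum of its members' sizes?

0..6  channels  (6B, 2-aligned)
6..8  -- padding (2B)
8..60  width  (52B, 4-aligned)
60..61  mip_level  (1B, 1-aligned)
61..64  -- padding (3B)
64..68  pitch  (4B, 4-aligned)
68..72  format  (4B, 4-aligned)
72..76  stride  (4B, 4-aligned)
76..78  depth  (2B, 2-aligned)
78..79  height  (1B, 1-aligned)
79..80  -- tail padding (1B)
sizeof = 80, alignof = 4
data bytes 74, size 80 → padding 6

6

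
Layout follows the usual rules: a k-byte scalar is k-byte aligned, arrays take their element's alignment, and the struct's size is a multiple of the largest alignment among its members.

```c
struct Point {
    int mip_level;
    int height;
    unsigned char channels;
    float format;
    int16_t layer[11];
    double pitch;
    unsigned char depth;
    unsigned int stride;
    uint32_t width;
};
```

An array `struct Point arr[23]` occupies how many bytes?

1472

0..4  mip_level  (4B, 4-aligned)
4..8  height  (4B, 4-aligned)
8..9  channels  (1B, 1-aligned)
9..12  -- padding (3B)
12..16  format  (4B, 4-aligned)
16..38  layer  (22B, 2-aligned)
38..40  -- padding (2B)
40..48  pitch  (8B, 8-aligned)
48..49  depth  (1B, 1-aligned)
49..52  -- padding (3B)
52..56  stride  (4B, 4-aligned)
56..60  width  (4B, 4-aligned)
60..64  -- tail padding (4B)
sizeof = 64, alignof = 8
array of 23: 23 × 64 = 1472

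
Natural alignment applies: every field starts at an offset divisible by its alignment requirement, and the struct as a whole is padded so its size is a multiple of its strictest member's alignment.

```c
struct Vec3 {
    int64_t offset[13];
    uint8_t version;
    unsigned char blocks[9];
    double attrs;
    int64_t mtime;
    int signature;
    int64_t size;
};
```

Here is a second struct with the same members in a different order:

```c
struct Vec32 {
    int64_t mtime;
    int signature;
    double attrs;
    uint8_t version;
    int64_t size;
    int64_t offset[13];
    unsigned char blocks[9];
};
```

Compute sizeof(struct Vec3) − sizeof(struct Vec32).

@0: offset [104B, align 8] → 104
@104: version [1B, align 1] → 105
@105: blocks [9B, align 1] → 114
+6 pad (align 8)
@120: attrs [8B, align 8] → 128
@128: mtime [8B, align 8] → 136
@136: signature [4B, align 4] → 140
+4 pad (align 8)
@144: size [8B, align 8] → 152
size 152, align 8
— Vec32 —
@0: mtime [8B, align 8] → 8
@8: signature [4B, align 4] → 12
+4 pad (align 8)
@16: attrs [8B, align 8] → 24
@24: version [1B, align 1] → 25
+7 pad (align 8)
@32: size [8B, align 8] → 40
@40: offset [104B, align 8] → 144
@144: blocks [9B, align 1] → 153
+7 tail pad (align 8)
size 160, align 8
152 − 160 = -8

-8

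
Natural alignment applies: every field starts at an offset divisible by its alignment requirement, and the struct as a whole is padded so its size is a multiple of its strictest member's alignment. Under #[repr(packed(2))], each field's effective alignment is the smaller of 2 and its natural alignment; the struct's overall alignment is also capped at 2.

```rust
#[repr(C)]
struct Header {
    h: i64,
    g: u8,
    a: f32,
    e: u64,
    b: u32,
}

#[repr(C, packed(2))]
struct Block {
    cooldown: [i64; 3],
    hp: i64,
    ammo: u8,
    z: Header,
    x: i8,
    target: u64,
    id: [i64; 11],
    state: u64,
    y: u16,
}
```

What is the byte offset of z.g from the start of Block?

Header: 0..8  h  (8B, 8-aligned); 8..9  g  (1B, 1-aligned); 9..12  -- padding (3B); 12..16  a  (4B, 4-aligned); 16..24  e  (8B, 8-aligned); 24..28  b  (4B, 4-aligned); 28..32  -- tail padding (4B); sizeof = 32, alignof = 8
0..24  cooldown  (24B, 2-aligned)
24..32  hp  (8B, 2-aligned)
32..33  ammo  (1B, 1-aligned)
33..34  -- padding (1B)
34..66  z  (32B, 2-aligned)
within Header: g at 8
34 + 8 = 42

42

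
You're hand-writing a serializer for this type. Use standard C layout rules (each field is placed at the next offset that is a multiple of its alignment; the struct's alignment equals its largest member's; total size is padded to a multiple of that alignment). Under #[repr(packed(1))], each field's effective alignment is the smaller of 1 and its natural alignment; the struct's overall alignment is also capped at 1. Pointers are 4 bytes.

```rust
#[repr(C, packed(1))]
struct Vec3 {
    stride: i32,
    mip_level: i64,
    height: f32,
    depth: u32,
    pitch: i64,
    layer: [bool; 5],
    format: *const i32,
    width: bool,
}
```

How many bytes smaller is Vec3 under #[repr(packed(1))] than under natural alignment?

10

natural layout:
  stride at 0 (size 4, align 4) → ends 4
  pad 4 to align 8 for mip_level
  mip_level at 8 (size 8, align 8) → ends 16
  height at 16 (size 4, align 4) → ends 20
  depth at 20 (size 4, align 4) → ends 24
  pitch at 24 (size 8, align 8) → ends 32
  layer at 32 (size 5, align 1) → ends 37
  pad 3 to align 4 for format
  format at 40 (size 4, align 4) → ends 44
  width at 44 (size 1, align 1) → ends 45
  tail pad 3 to reach multiple of 8
  total 48 bytes, alignment 8
packed(1) layout:
  stride at 0 (size 4, align 1) → ends 4
  mip_level at 4 (size 8, align 1) → ends 12
  height at 12 (size 4, align 1) → ends 16
  depth at 16 (size 4, align 1) → ends 20
  pitch at 20 (size 8, align 1) → ends 28
  layer at 28 (size 5, align 1) → ends 33
  format at 33 (size 4, align 1) → ends 37
  width at 37 (size 1, align 1) → ends 38
  total 38 bytes, alignment 1
48 − 38 = 10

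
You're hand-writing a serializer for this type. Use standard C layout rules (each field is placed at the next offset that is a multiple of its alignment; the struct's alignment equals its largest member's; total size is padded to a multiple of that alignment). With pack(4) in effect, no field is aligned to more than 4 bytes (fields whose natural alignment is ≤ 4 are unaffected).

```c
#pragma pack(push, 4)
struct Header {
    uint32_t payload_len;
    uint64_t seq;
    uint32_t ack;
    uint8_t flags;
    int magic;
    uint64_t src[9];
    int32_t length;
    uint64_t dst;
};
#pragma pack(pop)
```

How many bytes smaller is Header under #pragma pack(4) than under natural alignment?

12

natural layout:
  payload_len at 0 (size 4, align 4) → ends 4
  pad 4 to align 8 for seq
  seq at 8 (size 8, align 8) → ends 16
  ack at 16 (size 4, align 4) → ends 20
  flags at 20 (size 1, align 1) → ends 21
  pad 3 to align 4 for magic
  magic at 24 (size 4, align 4) → ends 28
  pad 4 to align 8 for src
  src at 32 (size 72, align 8) → ends 104
  length at 104 (size 4, align 4) → ends 108
  pad 4 to align 8 for dst
  dst at 112 (size 8, align 8) → ends 120
  total 120 bytes, alignment 8
packed(4) layout:
  payload_len at 0 (size 4, align 4) → ends 4
  seq at 4 (size 8, align 4) → ends 12
  ack at 12 (size 4, align 4) → ends 16
  flags at 16 (size 1, align 1) → ends 17
  pad 3 to align 4 for magic
  magic at 20 (size 4, align 4) → ends 24
  src at 24 (size 72, align 4) → ends 96
  length at 96 (size 4, align 4) → ends 100
  dst at 100 (size 8, align 4) → ends 108
  total 108 bytes, alignment 4
120 − 108 = 12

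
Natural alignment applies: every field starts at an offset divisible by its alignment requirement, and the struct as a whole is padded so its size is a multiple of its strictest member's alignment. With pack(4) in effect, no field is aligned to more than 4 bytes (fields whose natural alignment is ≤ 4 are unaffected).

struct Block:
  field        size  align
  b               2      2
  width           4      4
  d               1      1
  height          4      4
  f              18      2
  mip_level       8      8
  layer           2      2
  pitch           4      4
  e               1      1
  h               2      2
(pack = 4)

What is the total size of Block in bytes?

56

0..2  b  (2B, 2-aligned)
2..4  -- padding (2B)
4..8  width  (4B, 4-aligned)
8..9  d  (1B, 1-aligned)
9..12  -- padding (3B)
12..16  height  (4B, 4-aligned)
16..34  f  (18B, 2-aligned)
34..36  -- padding (2B)
36..44  mip_level  (8B, 4-aligned)
44..46  layer  (2B, 2-aligned)
46..48  -- padding (2B)
48..52  pitch  (4B, 4-aligned)
52..53  e  (1B, 1-aligned)
53..54  -- padding (1B)
54..56  h  (2B, 2-aligned)
sizeof = 56, alignof = 4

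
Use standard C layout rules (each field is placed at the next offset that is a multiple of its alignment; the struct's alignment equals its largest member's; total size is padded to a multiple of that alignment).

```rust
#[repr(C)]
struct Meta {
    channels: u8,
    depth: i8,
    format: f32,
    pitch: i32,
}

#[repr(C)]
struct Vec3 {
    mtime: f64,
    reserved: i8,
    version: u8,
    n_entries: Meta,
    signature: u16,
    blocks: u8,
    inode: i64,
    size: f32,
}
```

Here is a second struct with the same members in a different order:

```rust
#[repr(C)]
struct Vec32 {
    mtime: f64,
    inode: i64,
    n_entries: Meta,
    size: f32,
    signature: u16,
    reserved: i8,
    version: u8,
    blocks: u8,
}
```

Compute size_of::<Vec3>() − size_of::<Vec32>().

8

Meta: channels at 0 (size 1, align 1) → ends 1; depth at 1 (size 1, align 1) → ends 2; pad 2 to align 4 for format; format at 4 (size 4, align 4) → ends 8; pitch at 8 (size 4, align 4) → ends 12; total 12 bytes, alignment 4
mtime at 0 (size 8, align 8) → ends 8
reserved at 8 (size 1, align 1) → ends 9
version at 9 (size 1, align 1) → ends 10
pad 2 to align 4 for n_entries
n_entries at 12 (size 12, align 4) → ends 24
signature at 24 (size 2, align 2) → ends 26
blocks at 26 (size 1, align 1) → ends 27
pad 5 to align 8 for inode
inode at 32 (size 8, align 8) → ends 40
size at 40 (size 4, align 4) → ends 44
tail pad 4 to reach multiple of 8
total 48 bytes, alignment 8
— Vec32 —
mtime at 0 (size 8, align 8) → ends 8
inode at 8 (size 8, align 8) → ends 16
n_entries at 16 (size 12, align 4) → ends 28
size at 28 (size 4, align 4) → ends 32
signature at 32 (size 2, align 2) → ends 34
reserved at 34 (size 1, align 1) → ends 35
version at 35 (size 1, align 1) → ends 36
blocks at 36 (size 1, align 1) → ends 37
tail pad 3 to reach multiple of 8
total 40 bytes, alignment 8
48 − 40 = 8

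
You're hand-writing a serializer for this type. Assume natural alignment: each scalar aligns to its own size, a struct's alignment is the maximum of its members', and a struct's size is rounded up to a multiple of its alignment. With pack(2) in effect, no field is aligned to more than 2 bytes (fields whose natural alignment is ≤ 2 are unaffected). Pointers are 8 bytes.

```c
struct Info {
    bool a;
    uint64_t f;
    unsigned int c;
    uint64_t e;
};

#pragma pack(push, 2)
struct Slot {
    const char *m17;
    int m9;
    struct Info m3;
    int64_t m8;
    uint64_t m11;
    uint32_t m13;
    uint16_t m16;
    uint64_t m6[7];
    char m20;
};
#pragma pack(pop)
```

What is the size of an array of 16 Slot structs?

1984

Info: @0: a [1B, align 1] → 1; +7 pad (align 8); @8: f [8B, align 8] → 16; @16: c [4B, align 4] → 20; +4 pad (align 8); @24: e [8B, align 8] → 32; size 32, align 8
@0: m17 [8B, align 2] → 8
@8: m9 [4B, align 2] → 12
@12: m3 [32B, align 2] → 44
@44: m8 [8B, align 2] → 52
@52: m11 [8B, align 2] → 60
@60: m13 [4B, align 2] → 64
@64: m16 [2B, align 2] → 66
@66: m6 [56B, align 2] → 122
@122: m20 [1B, align 1] → 123
+1 tail pad (align 2)
size 124, align 2
array of 16: 16 × 124 = 1984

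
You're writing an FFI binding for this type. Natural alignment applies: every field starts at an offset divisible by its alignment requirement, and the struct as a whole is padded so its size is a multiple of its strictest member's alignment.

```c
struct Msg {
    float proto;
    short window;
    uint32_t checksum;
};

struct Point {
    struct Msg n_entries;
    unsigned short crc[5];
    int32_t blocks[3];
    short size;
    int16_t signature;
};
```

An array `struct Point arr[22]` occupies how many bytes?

880

Msg: proto at 0 (size 4, align 4) → ends 4; window at 4 (size 2, align 2) → ends 6; pad 2 to align 4 for checksum; checksum at 8 (size 4, align 4) → ends 12; total 12 bytes, alignment 4
n_entries at 0 (size 12, align 4) → ends 12
crc at 12 (size 10, align 2) → ends 22
pad 2 to align 4 for blocks
blocks at 24 (size 12, align 4) → ends 36
size at 36 (size 2, align 2) → ends 38
signature at 38 (size 2, align 2) → ends 40
total 40 bytes, alignment 4
array of 22: 22 × 40 = 880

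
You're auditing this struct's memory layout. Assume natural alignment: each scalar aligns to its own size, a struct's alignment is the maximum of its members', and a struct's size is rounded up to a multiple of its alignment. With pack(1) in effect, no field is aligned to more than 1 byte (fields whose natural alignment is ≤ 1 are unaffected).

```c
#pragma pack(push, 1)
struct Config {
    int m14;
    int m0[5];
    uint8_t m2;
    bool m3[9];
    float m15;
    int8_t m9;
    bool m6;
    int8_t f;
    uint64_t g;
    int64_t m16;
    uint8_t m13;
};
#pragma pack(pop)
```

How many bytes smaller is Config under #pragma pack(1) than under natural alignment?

natural layout:
  @0: m14 [4B, align 4] → 4
  @4: m0 [20B, align 4] → 24
  @24: m2 [1B, align 1] → 25
  @25: m3 [9B, align 1] → 34
  +2 pad (align 4)
  @36: m15 [4B, align 4] → 40
  @40: m9 [1B, align 1] → 41
  @41: m6 [1B, align 1] → 42
  @42: f [1B, align 1] → 43
  +5 pad (align 8)
  @48: g [8B, align 8] → 56
  @56: m16 [8B, align 8] → 64
  @64: m13 [1B, align 1] → 65
  +7 tail pad (align 8)
  size 72, align 8
packed(1) layout:
  @0: m14 [4B, align 1] → 4
  @4: m0 [20B, align 1] → 24
  @24: m2 [1B, align 1] → 25
  @25: m3 [9B, align 1] → 34
  @34: m15 [4B, align 1] → 38
  @38: m9 [1B, align 1] → 39
  @39: m6 [1B, align 1] → 40
  @40: f [1B, align 1] → 41
  @41: g [8B, align 1] → 49
  @49: m16 [8B, align 1] → 57
  @57: m13 [1B, align 1] → 58
  size 58, align 1
72 − 58 = 14

14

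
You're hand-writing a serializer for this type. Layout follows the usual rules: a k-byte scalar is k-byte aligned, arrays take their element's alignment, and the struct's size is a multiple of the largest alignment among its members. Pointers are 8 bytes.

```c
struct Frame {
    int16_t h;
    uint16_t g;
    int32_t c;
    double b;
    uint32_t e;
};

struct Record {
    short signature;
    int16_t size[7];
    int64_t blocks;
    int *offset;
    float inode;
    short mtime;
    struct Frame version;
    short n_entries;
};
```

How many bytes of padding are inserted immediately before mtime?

Frame: @0: h [2B, align 2] → 2; @2: g [2B, align 2] → 4; @4: c [4B, align 4] → 8; @8: b [8B, align 8] → 16; @16: e [4B, align 4] → 20; +4 tail pad (align 8); size 24, align 8
@0: signature [2B, align 2] → 2
@2: size [14B, align 2] → 16
@16: blocks [8B, align 8] → 24
@24: offset [8B, align 8] → 32
@32: inode [4B, align 4] → 36
@36: mtime [2B, align 2] → 38

0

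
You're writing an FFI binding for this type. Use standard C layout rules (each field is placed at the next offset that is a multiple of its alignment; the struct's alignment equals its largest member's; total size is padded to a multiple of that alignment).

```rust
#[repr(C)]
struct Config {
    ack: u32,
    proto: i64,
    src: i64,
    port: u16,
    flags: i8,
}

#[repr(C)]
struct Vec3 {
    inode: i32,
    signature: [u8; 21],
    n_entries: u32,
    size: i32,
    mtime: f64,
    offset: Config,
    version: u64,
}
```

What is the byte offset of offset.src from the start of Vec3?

64

Config: 0..4  ack  (4B, 4-aligned); 4..8  -- padding (4B); 8..16  proto  (8B, 8-aligned); 16..24  src  (8B, 8-aligned); 24..26  port  (2B, 2-aligned); 26..27  flags  (1B, 1-aligned); 27..32  -- tail padding (5B); sizeof = 32, alignof = 8
0..4  inode  (4B, 4-aligned)
4..25  signature  (21B, 1-aligned)
25..28  -- padding (3B)
28..32  n_entries  (4B, 4-aligned)
32..36  size  (4B, 4-aligned)
36..40  -- padding (4B)
40..48  mtime  (8B, 8-aligned)
48..80  offset  (32B, 8-aligned)
within Config: src at 16
48 + 16 = 64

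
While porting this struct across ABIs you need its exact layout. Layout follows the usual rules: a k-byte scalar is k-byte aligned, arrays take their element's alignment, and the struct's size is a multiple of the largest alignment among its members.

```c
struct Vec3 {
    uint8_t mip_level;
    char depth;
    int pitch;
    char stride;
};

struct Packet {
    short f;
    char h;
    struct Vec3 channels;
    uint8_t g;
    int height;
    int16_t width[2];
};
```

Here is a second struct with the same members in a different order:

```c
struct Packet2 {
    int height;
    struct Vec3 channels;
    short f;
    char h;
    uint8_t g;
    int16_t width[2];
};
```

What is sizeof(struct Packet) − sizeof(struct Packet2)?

4

Vec3: @0: mip_level [1B, align 1] → 1; @1: depth [1B, align 1] → 2; +2 pad (align 4); @4: pitch [4B, align 4] → 8; @8: stride [1B, align 1] → 9; +3 tail pad (align 4); size 12, align 4
@0: f [2B, align 2] → 2
@2: h [1B, align 1] → 3
+1 pad (align 4)
@4: channels [12B, align 4] → 16
@16: g [1B, align 1] → 17
+3 pad (align 4)
@20: height [4B, align 4] → 24
@24: width [4B, align 2] → 28
size 28, align 4
— Packet2 —
@0: height [4B, align 4] → 4
@4: channels [12B, align 4] → 16
@16: f [2B, align 2] → 18
@18: h [1B, align 1] → 19
@19: g [1B, align 1] → 20
@20: width [4B, align 2] → 24
size 24, align 4
28 − 24 = 4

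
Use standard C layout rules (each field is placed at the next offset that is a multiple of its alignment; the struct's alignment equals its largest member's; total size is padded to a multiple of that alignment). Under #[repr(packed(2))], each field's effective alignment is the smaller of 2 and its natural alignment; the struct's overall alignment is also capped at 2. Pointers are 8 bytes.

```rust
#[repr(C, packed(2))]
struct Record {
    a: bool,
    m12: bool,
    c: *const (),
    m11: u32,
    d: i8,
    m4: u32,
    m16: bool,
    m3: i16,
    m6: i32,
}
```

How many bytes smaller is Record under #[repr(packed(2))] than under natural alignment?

12

natural layout:
  a at 0 (size 1, align 1) → ends 1
  m12 at 1 (size 1, align 1) → ends 2
  pad 6 to align 8 for c
  c at 8 (size 8, align 8) → ends 16
  m11 at 16 (size 4, align 4) → ends 20
  d at 20 (size 1, align 1) → ends 21
  pad 3 to align 4 for m4
  m4 at 24 (size 4, align 4) → ends 28
  m16 at 28 (size 1, align 1) → ends 29
  pad 1 to align 2 for m3
  m3 at 30 (size 2, align 2) → ends 32
  m6 at 32 (size 4, align 4) → ends 36
  tail pad 4 to reach multiple of 8
  total 40 bytes, alignment 8
packed(2) layout:
  a at 0 (size 1, align 1) → ends 1
  m12 at 1 (size 1, align 1) → ends 2
  c at 2 (size 8, align 2) → ends 10
  m11 at 10 (size 4, align 2) → ends 14
  d at 14 (size 1, align 1) → ends 15
  pad 1 to align 2 for m4
  m4 at 16 (size 4, align 2) → ends 20
  m16 at 20 (size 1, align 1) → ends 21
  pad 1 to align 2 for m3
  m3 at 22 (size 2, align 2) → ends 24
  m6 at 24 (size 4, align 2) → ends 28
  total 28 bytes, alignment 2
40 − 28 = 12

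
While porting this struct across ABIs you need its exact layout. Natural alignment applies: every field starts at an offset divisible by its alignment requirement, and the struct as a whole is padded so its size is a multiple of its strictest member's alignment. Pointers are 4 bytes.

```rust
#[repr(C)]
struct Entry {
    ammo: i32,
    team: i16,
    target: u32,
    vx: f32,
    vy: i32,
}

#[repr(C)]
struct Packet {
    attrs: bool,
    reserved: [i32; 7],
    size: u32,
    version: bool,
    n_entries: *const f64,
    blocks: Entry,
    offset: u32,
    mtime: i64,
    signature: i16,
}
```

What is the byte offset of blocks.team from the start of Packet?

48

Entry: 0..4  ammo  (4B, 4-aligned); 4..6  team  (2B, 2-aligned); 6..8  -- padding (2B); 8..12  target  (4B, 4-aligned); 12..16  vx  (4B, 4-aligned); 16..20  vy  (4B, 4-aligned); sizeof = 20, alignof = 4
0..1  attrs  (1B, 1-aligned)
1..4  -- padding (3B)
4..32  reserved  (28B, 4-aligned)
32..36  size  (4B, 4-aligned)
36..37  version  (1B, 1-aligned)
37..40  -- padding (3B)
40..44  n_entries  (4B, 4-aligned)
44..64  blocks  (20B, 4-aligned)
within Entry: team at 4
44 + 4 = 48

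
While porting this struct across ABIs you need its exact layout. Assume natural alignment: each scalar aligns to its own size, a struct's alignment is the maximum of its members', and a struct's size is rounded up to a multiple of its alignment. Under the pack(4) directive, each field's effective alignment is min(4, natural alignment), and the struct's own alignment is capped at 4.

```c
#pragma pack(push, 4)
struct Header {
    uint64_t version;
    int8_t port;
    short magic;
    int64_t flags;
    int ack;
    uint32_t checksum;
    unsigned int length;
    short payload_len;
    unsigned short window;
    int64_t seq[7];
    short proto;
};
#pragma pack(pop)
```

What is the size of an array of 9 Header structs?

version at 0 (size 8, align 4) → ends 8
port at 8 (size 1, align 1) → ends 9
pad 1 to align 2 for magic
magic at 10 (size 2, align 2) → ends 12
flags at 12 (size 8, align 4) → ends 20
ack at 20 (size 4, align 4) → ends 24
checksum at 24 (size 4, align 4) → ends 28
length at 28 (size 4, align 4) → ends 32
payload_len at 32 (size 2, align 2) → ends 34
window at 34 (size 2, align 2) → ends 36
seq at 36 (size 56, align 4) → ends 92
proto at 92 (size 2, align 2) → ends 94
tail pad 2 to reach multiple of 4
total 96 bytes, alignment 4
array of 9: 9 × 96 = 864

864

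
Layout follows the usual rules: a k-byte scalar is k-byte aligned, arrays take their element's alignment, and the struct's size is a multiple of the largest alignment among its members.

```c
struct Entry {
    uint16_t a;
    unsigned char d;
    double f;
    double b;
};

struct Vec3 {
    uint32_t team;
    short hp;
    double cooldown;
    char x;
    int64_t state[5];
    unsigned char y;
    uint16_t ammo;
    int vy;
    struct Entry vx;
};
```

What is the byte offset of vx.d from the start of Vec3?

Entry: 0..2  a  (2B, 2-aligned); 2..3  d  (1B, 1-aligned); 3..8  -- padding (5B); 8..16  f  (8B, 8-aligned); 16..24  b  (8B, 8-aligned); sizeof = 24, alignof = 8
0..4  team  (4B, 4-aligned)
4..6  hp  (2B, 2-aligned)
6..8  -- padding (2B)
8..16  cooldown  (8B, 8-aligned)
16..17  x  (1B, 1-aligned)
17..24  -- padding (7B)
24..64  state  (40B, 8-aligned)
64..65  y  (1B, 1-aligned)
65..66  -- padding (1B)
66..68  ammo  (2B, 2-aligned)
68..72  vy  (4B, 4-aligned)
72..96  vx  (24B, 8-aligned)
within Entry: d at 2
72 + 2 = 74

74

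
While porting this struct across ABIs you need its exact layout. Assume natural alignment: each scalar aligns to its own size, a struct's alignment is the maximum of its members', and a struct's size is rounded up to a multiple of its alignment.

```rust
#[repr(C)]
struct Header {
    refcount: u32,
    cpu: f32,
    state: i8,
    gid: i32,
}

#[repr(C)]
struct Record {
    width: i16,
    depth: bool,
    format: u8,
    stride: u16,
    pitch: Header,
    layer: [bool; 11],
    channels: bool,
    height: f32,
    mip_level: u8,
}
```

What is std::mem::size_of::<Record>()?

44 bytes

Header: 0..4  refcount  (4B, 4-aligned); 4..8  cpu  (4B, 4-aligned); 8..9  state  (1B, 1-aligned); 9..12  -- padding (3B); 12..16  gid  (4B, 4-aligned); sizeof = 16, alignof = 4
0..2  width  (2B, 2-aligned)
2..3  depth  (1B, 1-aligned)
3..4  format  (1B, 1-aligned)
4..6  stride  (2B, 2-aligned)
6..8  -- padding (2B)
8..24  pitch  (16B, 4-aligned)
24..35  layer  (11B, 1-aligned)
35..36  channels  (1B, 1-aligned)
36..40  height  (4B, 4-aligned)
40..41  mip_level  (1B, 1-aligned)
41..44  -- tail padding (3B)
sizeof = 44, alignof = 4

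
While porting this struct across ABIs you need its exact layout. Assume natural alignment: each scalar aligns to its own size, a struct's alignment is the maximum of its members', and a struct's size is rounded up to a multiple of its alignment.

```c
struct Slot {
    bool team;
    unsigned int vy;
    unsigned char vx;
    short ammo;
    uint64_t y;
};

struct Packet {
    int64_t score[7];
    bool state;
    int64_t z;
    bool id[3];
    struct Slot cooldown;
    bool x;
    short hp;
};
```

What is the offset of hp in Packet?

106

Slot: @0: team [1B, align 1] → 1; +3 pad (align 4); @4: vy [4B, align 4] → 8; @8: vx [1B, align 1] → 9; +1 pad (align 2); @10: ammo [2B, align 2] → 12; +4 pad (align 8); @16: y [8B, align 8] → 24; size 24, align 8
@0: score [56B, align 8] → 56
@56: state [1B, align 1] → 57
+7 pad (align 8)
@64: z [8B, align 8] → 72
@72: id [3B, align 1] → 75
+5 pad (align 8)
@80: cooldown [24B, align 8] → 104
@104: x [1B, align 1] → 105
+1 pad (align 2)
@106: hp [2B, align 2] → 108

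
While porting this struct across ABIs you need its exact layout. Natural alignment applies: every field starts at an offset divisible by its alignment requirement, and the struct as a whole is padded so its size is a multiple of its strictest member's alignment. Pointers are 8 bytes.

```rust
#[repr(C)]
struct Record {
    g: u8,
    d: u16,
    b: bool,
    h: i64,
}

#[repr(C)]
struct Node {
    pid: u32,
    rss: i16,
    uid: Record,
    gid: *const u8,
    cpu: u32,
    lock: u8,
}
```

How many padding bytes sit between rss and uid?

Record: g at 0 (size 1, align 1) → ends 1; pad 1 to align 2 for d; d at 2 (size 2, align 2) → ends 4; b at 4 (size 1, align 1) → ends 5; pad 3 to align 8 for h; h at 8 (size 8, align 8) → ends 16; total 16 bytes, alignment 8
pid at 0 (size 4, align 4) → ends 4
rss at 4 (size 2, align 2) → ends 6
pad 2 to align 8 for uid
uid at 8 (size 16, align 8) → ends 24

2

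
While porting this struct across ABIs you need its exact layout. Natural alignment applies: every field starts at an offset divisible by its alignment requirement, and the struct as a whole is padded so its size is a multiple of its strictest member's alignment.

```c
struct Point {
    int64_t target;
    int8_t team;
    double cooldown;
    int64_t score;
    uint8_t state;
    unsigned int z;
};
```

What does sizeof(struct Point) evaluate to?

40 bytes

target at 0 (size 8, align 8) → ends 8
team at 8 (size 1, align 1) → ends 9
pad 7 to align 8 for cooldown
cooldown at 16 (size 8, align 8) → ends 24
score at 24 (size 8, align 8) → ends 32
state at 32 (size 1, align 1) → ends 33
pad 3 to align 4 for z
z at 36 (size 4, align 4) → ends 40
total 40 bytes, alignment 8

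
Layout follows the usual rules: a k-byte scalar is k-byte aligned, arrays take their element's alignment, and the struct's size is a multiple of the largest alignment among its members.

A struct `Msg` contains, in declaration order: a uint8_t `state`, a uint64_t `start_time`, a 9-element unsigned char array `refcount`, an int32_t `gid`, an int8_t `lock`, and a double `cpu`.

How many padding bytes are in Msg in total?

@0: state [1B, align 1] → 1
+7 pad (align 8)
@8: start_time [8B, align 8] → 16
@16: refcount [9B, align 1] → 25
+3 pad (align 4)
@28: gid [4B, align 4] → 32
@32: lock [1B, align 1] → 33
+7 pad (align 8)
@40: cpu [8B, align 8] → 48
size 48, align 8
data bytes 31, size 48 → padding 17

17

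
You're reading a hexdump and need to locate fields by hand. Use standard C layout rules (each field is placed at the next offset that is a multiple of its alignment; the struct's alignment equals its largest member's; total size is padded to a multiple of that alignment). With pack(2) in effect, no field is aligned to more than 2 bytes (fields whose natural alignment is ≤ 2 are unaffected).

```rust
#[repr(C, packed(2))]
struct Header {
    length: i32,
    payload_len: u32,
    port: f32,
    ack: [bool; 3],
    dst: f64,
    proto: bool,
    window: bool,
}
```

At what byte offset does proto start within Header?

length at 0 (size 4, align 2) → ends 4
payload_len at 4 (size 4, align 2) → ends 8
port at 8 (size 4, align 2) → ends 12
ack at 12 (size 3, align 1) → ends 15
pad 1 to align 2 for dst
dst at 16 (size 8, align 2) → ends 24
proto at 24 (size 1, align 1) → ends 25

24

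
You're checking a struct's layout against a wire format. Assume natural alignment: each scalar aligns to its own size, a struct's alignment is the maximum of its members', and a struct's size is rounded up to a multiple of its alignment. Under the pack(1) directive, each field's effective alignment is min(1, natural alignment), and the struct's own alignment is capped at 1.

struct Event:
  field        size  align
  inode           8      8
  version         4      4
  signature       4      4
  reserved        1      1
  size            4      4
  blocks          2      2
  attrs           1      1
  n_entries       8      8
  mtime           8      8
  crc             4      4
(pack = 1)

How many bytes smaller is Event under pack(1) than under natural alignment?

natural layout:
  0..8  inode  (8B, 8-aligned)
  8..12  version  (4B, 4-aligned)
  12..16  signature  (4B, 4-aligned)
  16..17  reserved  (1B, 1-aligned)
  17..20  -- padding (3B)
  20..24  size  (4B, 4-aligned)
  24..26  blocks  (2B, 2-aligned)
  26..27  attrs  (1B, 1-aligned)
  27..32  -- padding (5B)
  32..40  n_entries  (8B, 8-aligned)
  40..48  mtime  (8B, 8-aligned)
  48..52  crc  (4B, 4-aligned)
  52..56  -- tail padding (4B)
  sizeof = 56, alignof = 8
packed(1) layout:
  0..8  inode  (8B, 1-aligned)
  8..12  version  (4B, 1-aligned)
  12..16  signature  (4B, 1-aligned)
  16..17  reserved  (1B, 1-aligned)
  17..21  size  (4B, 1-aligned)
  21..23  blocks  (2B, 1-aligned)
  23..24  attrs  (1B, 1-aligned)
  24..32  n_entries  (8B, 1-aligned)
  32..40  mtime  (8B, 1-aligned)
  40..44  crc  (4B, 1-aligned)
  sizeof = 44, alignof = 1
56 − 44 = 12

12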